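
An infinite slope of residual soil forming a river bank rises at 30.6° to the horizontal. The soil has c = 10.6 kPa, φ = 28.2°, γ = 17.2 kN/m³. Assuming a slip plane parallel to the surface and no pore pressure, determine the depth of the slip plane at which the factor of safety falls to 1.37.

Setting FS = 1.37 in FS = [c + γz cos²β tanφ] / [γz sinβ cosβ] and solving for z:
z = c / [γ cosβ (FS·sinβ − cosβ·tanφ)]
  = 10.6 / [17.2·cos30.6°·(1.37·sin30.6° − cos30.6°·tan28.2°)]
  = 10.6 / [17.2·0.8607·(1.37·0.5090 − 0.8607·0.5362)]
  = 10.6 / 3.4919 = 3.036 m

z = 3.04 m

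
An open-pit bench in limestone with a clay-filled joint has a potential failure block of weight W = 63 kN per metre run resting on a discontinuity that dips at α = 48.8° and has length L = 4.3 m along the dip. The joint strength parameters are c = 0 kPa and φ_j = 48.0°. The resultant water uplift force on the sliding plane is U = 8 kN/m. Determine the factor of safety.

FS = 0.78

Resolving the block weight along and normal to the plane and applying the Mohr–Coulomb strength on the joint:
N' = W cosα − U = 63·cos48.8° − 8 = 33.5 kN/m
Driving force T = W sinα = 63·sin48.8° = 47.4 kN/m
Resisting force R = c·L + N'·tanφ_j = 0·4.3 + 33.5·tan48.0° = 0.0 + 37.2 = 37.2 kN/m
FS = R / T = 37.2 / 47.4 = 0.785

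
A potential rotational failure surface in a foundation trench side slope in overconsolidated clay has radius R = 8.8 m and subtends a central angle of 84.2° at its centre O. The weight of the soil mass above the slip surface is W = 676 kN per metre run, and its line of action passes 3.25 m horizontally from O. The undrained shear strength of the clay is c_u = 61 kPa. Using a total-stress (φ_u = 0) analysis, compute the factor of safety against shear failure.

Taking moments about the centre O, the resisting moment is provided by the undrained shear strength acting along the arc:
Arc length L_a = R·θ = 8.8·(84.2°·π/180) = 8.8·1.4696 = 12.93 m
M_R = c_u·L_a·R = 61·12.93·8.8 = 6942.0 kN·m/m
M_D = W·d = 676·3.25 = 2197.0 kN·m/m
FS = M_R / M_D = 6942.0 / 2197.0 = 3.160

FS = 3.16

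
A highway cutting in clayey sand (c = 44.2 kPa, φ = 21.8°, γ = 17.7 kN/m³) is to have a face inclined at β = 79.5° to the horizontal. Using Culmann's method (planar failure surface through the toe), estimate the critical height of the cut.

Culmann's analysis gives the critical failure plane at α_cr = (β + φ)/2 = (79.5 + 21.8)/2 = 50.6°, and the critical height
H_c = (4c/γ) · sinβ cosφ / [1 − cos(β − φ)]
    = (4·44.2/17.7) · sin79.5°·cos21.8° / [1 − cos(57.7°)]
    = 9.989 · 0.9833·0.9285 / [1 − 0.5344]
    = 9.989 · 0.9129 / 0.4656
    = 19.58 m

H_c = 19.58 m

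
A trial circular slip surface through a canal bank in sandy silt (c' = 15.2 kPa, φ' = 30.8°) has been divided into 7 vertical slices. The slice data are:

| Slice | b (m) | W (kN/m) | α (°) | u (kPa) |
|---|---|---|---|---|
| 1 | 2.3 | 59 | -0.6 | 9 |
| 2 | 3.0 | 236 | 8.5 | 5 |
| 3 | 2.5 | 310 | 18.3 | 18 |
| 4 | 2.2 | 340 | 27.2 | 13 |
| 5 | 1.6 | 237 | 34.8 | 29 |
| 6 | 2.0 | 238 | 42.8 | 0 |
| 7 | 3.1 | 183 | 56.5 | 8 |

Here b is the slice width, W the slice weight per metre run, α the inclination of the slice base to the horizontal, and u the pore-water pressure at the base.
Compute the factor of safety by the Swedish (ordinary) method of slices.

FS = 1.35

Ordinary method of slices: FS = Σ[c'·Δl_i + (W_i cosα_i − u_i·Δl_i)·tanφ'] / Σ W_i sinα_i, with Δl_i = b_i / cosα_i.
Slice 1: Δl = 2.3/cos(-0.6°) = 2.300 m; N'_1 = 59·cos(-0.6°) − 9·2.300 = 38.3; c'Δl = 34.96; W sinα = -0.6
Slice 2: Δl = 3.0/cos8.5° = 3.033 m; N'_2 = 236·cos8.5° − 5·3.033 = 218.2; c'Δl = 46.11; W sinα = 34.9
Slice 3: Δl = 2.5/cos18.3° = 2.633 m; N'_3 = 310·cos18.3° − 18·2.633 = 246.9; c'Δl = 40.02; W sinα = 97.3
Slice 4: Δl = 2.2/cos27.2° = 2.474 m; N'_4 = 340·cos27.2° − 13·2.474 = 270.2; c'Δl = 37.60; W sinα = 155.4
Slice 5: Δl = 1.6/cos34.8° = 1.948 m; N'_5 = 237·cos34.8° − 29·1.948 = 138.1; c'Δl = 29.62; W sinα = 135.3
Slice 6: Δl = 2.0/cos42.8° = 2.726 m; N'_6 = 238·cos42.8° − 0·2.726 = 174.6; c'Δl = 41.43; W sinα = 161.7
Slice 7: Δl = 3.1/cos56.5° = 5.617 m; N'_7 = 183·cos56.5° − 8·5.617 = 56.1; c'Δl = 85.37; W sinα = 152.6
Σc'Δl = 315.1 kN/m; ΣN' = 1142.5 kN/m; ΣW sinα = 736.6 kN/m
Resisting = 315.1 + 1142.5·tan30.8° = 315.1 + 681.1 = 996.2 kN/m
FS = 996.2 / 736.6 = 1.352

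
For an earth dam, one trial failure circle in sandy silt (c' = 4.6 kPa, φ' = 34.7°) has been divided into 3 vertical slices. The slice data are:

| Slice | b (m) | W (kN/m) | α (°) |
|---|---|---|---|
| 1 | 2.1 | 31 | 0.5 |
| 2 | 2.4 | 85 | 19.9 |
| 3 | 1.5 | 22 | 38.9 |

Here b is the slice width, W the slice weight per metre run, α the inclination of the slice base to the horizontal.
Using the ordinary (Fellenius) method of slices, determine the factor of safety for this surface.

FS = 2.76

Ordinary method of slices: FS = Σ[c'·Δl_i + (W_i cosα_i)·tanφ'] / Σ W_i sinα_i, with Δl_i = b_i / cosα_i.
Slice 1: Δl = 2.1/cos0.5° = 2.100 m; N'_1 = 31·cos0.5° = 31.0; c'Δl = 9.66; W sinα = 0.3
Slice 2: Δl = 2.4/cos19.9° = 2.552 m; N'_2 = 85·cos19.9° = 79.9; c'Δl = 11.74; W sinα = 28.9
Slice 3: Δl = 1.5/cos38.9° = 1.927 m; N'_3 = 22·cos38.9° = 17.1; c'Δl = 8.87; W sinα = 13.8
Σc'Δl = 30.3 kN/m; ΣN' = 128.0 kN/m; ΣW sinα = 43.0 kN/m
Resisting = 30.3 + 128.0·tan34.7° = 30.3 + 88.7 = 118.9 kN/m
FS = 118.9 / 43.0 = 2.765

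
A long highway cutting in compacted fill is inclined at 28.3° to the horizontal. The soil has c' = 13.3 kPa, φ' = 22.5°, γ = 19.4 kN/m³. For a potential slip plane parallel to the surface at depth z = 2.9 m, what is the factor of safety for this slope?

For an infinite slope with a slip plane parallel to the surface (no pore pressure): FS = [c' + γz cos²β tanφ'] / [γz sinβ cosβ].
γz = 19.4·2.9 = 56.26 kN/m²
Numerator = 13.3 + 56.26·cos²28.3°·tan22.5° = 13.3 + 56.26·0.7752·0.4142 = 31.366 kPa
Denominator = 56.26·sin28.3°·cos28.3° = 56.26·0.4741·0.8805 = 23.484 kPa
FS = 31.366 / 23.484 = 1.336

FS = 1.34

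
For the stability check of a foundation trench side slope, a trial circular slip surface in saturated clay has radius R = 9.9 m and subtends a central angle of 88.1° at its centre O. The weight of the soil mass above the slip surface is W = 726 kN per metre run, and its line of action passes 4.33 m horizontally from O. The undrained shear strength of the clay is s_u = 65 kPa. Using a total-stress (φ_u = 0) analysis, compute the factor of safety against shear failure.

Taking moments about the centre O, the resisting moment is provided by the undrained shear strength acting along the arc:
Arc length L_a = R·θ = 9.9·(88.1°·π/180) = 9.9·1.5376 = 15.22 m
M_R = s_u·L_a·R = 65·15.22·9.9 = 9795.7 kN·m/m
M_D = W·d = 726·4.33 = 3143.6 kN·m/m
FS = M_R / M_D = 9795.7 / 3143.6 = 3.116

FS = 3.12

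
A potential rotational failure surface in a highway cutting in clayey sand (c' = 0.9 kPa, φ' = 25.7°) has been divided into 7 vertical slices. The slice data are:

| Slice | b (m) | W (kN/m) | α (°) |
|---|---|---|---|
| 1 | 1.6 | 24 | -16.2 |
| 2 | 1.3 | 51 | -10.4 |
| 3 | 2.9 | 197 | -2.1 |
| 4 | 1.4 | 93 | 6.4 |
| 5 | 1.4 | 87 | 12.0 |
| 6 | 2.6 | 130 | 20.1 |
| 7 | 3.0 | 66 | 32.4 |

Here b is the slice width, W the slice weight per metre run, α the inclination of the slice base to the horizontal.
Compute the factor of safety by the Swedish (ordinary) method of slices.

Ordinary method of slices: FS = Σ[c'·Δl_i + (W_i cosα_i)·tanφ'] / Σ W_i sinα_i, with Δl_i = b_i / cosα_i.
Slice 1: Δl = 1.6/cos(-16.2°) = 1.666 m; N'_1 = 24·cos(-16.2°) = 23.0; c'Δl = 1.50; W sinα = -6.7
Slice 2: Δl = 1.3/cos(-10.4°) = 1.322 m; N'_2 = 51·cos(-10.4°) = 50.2; c'Δl = 1.19; W sinα = -9.2
Slice 3: Δl = 2.9/cos(-2.1°) = 2.902 m; N'_3 = 197·cos(-2.1°) = 196.9; c'Δl = 2.61; W sinα = -7.2
Slice 4: Δl = 1.4/cos6.4° = 1.409 m; N'_4 = 93·cos6.4° = 92.4; c'Δl = 1.27; W sinα = 10.4
Slice 5: Δl = 1.4/cos12.0° = 1.431 m; N'_5 = 87·cos12.0° = 85.1; c'Δl = 1.29; W sinα = 18.1
Slice 6: Δl = 2.6/cos20.1° = 2.769 m; N'_6 = 130·cos20.1° = 122.1; c'Δl = 2.49; W sinα = 44.7
Slice 7: Δl = 3.0/cos32.4° = 3.553 m; N'_7 = 66·cos32.4° = 55.7; c'Δl = 3.20; W sinα = 35.4
Σc'Δl = 13.5 kN/m; ΣN' = 625.4 kN/m; ΣW sinα = 85.4 kN/m
Resisting = 13.5 + 625.4·tan25.7° = 13.5 + 301.0 = 314.5 kN/m
FS = 314.5 / 85.4 = 3.684

FS = 3.68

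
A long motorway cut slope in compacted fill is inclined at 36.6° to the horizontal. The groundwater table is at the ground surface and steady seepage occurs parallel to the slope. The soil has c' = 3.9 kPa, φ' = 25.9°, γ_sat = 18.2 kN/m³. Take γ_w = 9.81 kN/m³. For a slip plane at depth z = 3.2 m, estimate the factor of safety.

FS = 0.44

With seepage parallel to the slope and the water table at the surface, the effective normal stress on the slip plane uses the buoyant unit weight γ' = γ_sat − γ_w while the driving shear stress uses γ_sat:
FS = [c' + γ' z cos²β tanφ'] / [γ_sat z sinβ cosβ]
γ' = 18.2 − 9.81 = 8.39 kN/m³
Numerator = 3.9 + 8.39·3.2·cos²36.6°·tan25.9° = 3.9 + 8.39·3.2·0.6445·0.4856 = 12.302 kPa
Denominator = 18.2·3.2·sin36.6°·cos36.6° = 18.2·3.2·0.5962·0.8028 = 27.877 kPa
FS = 12.302 / 27.877 = 0.441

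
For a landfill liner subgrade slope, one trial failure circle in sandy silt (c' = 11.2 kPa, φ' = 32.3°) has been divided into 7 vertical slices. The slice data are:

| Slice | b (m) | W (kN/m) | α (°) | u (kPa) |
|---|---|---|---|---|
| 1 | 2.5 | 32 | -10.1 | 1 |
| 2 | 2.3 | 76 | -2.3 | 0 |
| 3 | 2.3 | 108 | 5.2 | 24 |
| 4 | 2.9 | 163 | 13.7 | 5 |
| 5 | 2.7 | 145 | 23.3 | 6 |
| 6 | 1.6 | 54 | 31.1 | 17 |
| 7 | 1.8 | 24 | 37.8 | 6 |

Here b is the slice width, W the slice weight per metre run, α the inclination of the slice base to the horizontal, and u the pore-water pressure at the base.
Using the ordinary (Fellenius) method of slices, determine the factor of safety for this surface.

Ordinary method of slices: FS = Σ[c'·Δl_i + (W_i cosα_i − u_i·Δl_i)·tanφ'] / Σ W_i sinα_i, with Δl_i = b_i / cosα_i.
Slice 1: Δl = 2.5/cos(-10.1°) = 2.539 m; N'_1 = 32·cos(-10.1°) − 1·2.539 = 29.0; c'Δl = 28.44; W sinα = -5.6
Slice 2: Δl = 2.3/cos(-2.3°) = 2.302 m; N'_2 = 76·cos(-2.3°) − 0·2.302 = 75.9; c'Δl = 25.78; W sinα = -3.1
Slice 3: Δl = 2.3/cos5.2° = 2.310 m; N'_3 = 108·cos5.2° − 24·2.310 = 52.1; c'Δl = 25.87; W sinα = 9.8
Slice 4: Δl = 2.9/cos13.7° = 2.985 m; N'_4 = 163·cos13.7° − 5·2.985 = 143.4; c'Δl = 33.43; W sinα = 38.6
Slice 5: Δl = 2.7/cos23.3° = 2.940 m; N'_5 = 145·cos23.3° − 6·2.940 = 115.5; c'Δl = 32.93; W sinα = 57.4
Slice 6: Δl = 1.6/cos31.1° = 1.869 m; N'_6 = 54·cos31.1° − 17·1.869 = 14.5; c'Δl = 20.93; W sinα = 27.9
Slice 7: Δl = 1.8/cos37.8° = 2.278 m; N'_7 = 24·cos37.8° − 6·2.278 = 5.3; c'Δl = 25.51; W sinα = 14.7
Σc'Δl = 192.9 kN/m; ΣN' = 435.8 kN/m; ΣW sinα = 139.7 kN/m
Resisting = 192.9 + 435.8·tan32.3° = 192.9 + 275.5 = 468.4 kN/m
FS = 468.4 / 139.7 = 3.353

FS = 3.35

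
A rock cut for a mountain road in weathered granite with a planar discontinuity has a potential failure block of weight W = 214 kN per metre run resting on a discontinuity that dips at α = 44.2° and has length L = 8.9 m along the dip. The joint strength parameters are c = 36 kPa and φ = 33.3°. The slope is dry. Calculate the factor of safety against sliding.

Resolving the block weight along and normal to the plane and applying the Mohr–Coulomb strength on the joint:
N' = W cosα = 214·cos44.2° = 153.4 kN/m
Driving force T = W sinα = 214·sin44.2° = 149.2 kN/m
Resisting force R = c·L + N'·tanφ = 36·8.9 + 153.4·tan33.3° = 320.4 + 100.8 = 421.2 kN/m
FS = R / T = 421.2 / 149.2 = 2.823

FS = 2.82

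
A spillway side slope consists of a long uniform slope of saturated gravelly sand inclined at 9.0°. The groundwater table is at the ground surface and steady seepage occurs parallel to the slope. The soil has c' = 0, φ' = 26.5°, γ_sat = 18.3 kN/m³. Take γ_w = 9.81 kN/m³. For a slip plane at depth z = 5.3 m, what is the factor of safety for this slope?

FS = 1.46

With seepage parallel to the slope and the water table at the surface, the effective normal stress on the slip plane uses the buoyant unit weight γ' = γ_sat − γ_w while the driving shear stress uses γ_sat:
FS = [c' + γ' z cos²β tanφ'] / [γ_sat z sinβ cosβ]
(For c' = 0 this reduces to FS = (γ'/γ_sat)·tanφ'/tanβ.)
γ' = 18.3 − 9.81 = 8.49 kN/m³
Numerator = 0.0 + 8.49·5.3·cos²9.0°·tan26.5° = 0.0 + 8.49·5.3·0.9755·0.4986 = 21.886 kPa
Denominator = 18.3·5.3·sin9.0°·cos9.0° = 18.3·5.3·0.1564·0.9877 = 14.986 kPa
FS = 21.886 / 14.986 = 1.460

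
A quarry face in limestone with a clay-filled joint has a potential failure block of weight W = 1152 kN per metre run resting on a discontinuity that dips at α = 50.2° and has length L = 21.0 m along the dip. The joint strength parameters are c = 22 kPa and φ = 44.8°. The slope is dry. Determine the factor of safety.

FS = 1.35

Resolving the block weight along and normal to the plane and applying the Mohr–Coulomb strength on the joint:
N' = W cosα = 1152·cos50.2° = 737.4 kN/m
Driving force T = W sinα = 1152·sin50.2° = 885.1 kN/m
Resisting force R = c·L + N'·tanφ = 22·21.0 + 737.4·tan44.8° = 462.0 + 732.3 = 1194.3 kN/m
FS = R / T = 1194.3 / 885.1 = 1.349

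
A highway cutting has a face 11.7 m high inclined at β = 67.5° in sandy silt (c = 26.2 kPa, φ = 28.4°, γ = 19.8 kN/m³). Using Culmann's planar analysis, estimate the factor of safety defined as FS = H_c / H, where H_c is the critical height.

H_c = (4c/γ) · sinβ cosφ / [1 − cos(β − φ)]
    = (4·26.2/19.8) · sin67.5°·cos28.4° / [1 − cos39.1°]
    = 5.293 · 0.8127 / 0.2240 = 19.21 m
FS = H_c / H = 19.21 / 11.7 = 1.642

FS = 1.64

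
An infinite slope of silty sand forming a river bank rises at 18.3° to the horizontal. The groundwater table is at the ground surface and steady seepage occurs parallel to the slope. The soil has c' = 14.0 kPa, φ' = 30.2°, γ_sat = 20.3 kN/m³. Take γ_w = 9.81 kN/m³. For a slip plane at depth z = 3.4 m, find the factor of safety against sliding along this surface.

With seepage parallel to the slope and the water table at the surface, the effective normal stress on the slip plane uses the buoyant unit weight γ' = γ_sat − γ_w while the driving shear stress uses γ_sat:
FS = [c' + γ' z cos²β tanφ'] / [γ_sat z sinβ cosβ]
γ' = 20.3 − 9.81 = 10.49 kN/m³
Numerator = 14.0 + 10.49·3.4·cos²18.3°·tan30.2° = 14.0 + 10.49·3.4·0.9014·0.5820 = 32.712 kPa
Denominator = 20.3·3.4·sin18.3°·cos18.3° = 20.3·3.4·0.3140·0.9494 = 20.576 kPa
FS = 32.712 / 20.576 = 1.590

FS = 1.59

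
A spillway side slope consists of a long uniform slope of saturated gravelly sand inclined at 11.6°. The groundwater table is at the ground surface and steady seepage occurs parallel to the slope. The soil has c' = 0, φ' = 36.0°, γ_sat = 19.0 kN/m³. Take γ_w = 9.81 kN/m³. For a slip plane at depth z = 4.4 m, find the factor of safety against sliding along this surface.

With seepage parallel to the slope and the water table at the surface, the effective normal stress on the slip plane uses the buoyant unit weight γ' = γ_sat − γ_w while the driving shear stress uses γ_sat:
FS = [c' + γ' z cos²β tanφ'] / [γ_sat z sinβ cosβ]
(For c' = 0 this reduces to FS = (γ'/γ_sat)·tanφ'/tanβ.)
γ' = 19.0 − 9.81 = 9.19 kN/m³
Numerator = 0.0 + 9.19·4.4·cos²11.6°·tan36.0° = 0.0 + 9.19·4.4·0.9596·0.7265 = 28.191 kPa
Denominator = 19.0·4.4·sin11.6°·cos11.6° = 19.0·4.4·0.2011·0.9796 = 16.467 kPa
FS = 28.191 / 16.467 = 1.712

FS = 1.71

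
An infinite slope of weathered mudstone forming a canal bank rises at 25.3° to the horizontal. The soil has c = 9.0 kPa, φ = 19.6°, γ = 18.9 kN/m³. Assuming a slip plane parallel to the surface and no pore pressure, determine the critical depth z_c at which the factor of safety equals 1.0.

z_c = 5.00 m

Setting FS = 1.00 in FS = [c + γz cos²β tanφ] / [γz sinβ cosβ] and solving for z:
z = c / [γ cosβ (FS·sinβ − cosβ·tanφ)]
  = 9.0 / [18.9·cos25.3°·(1.00·sin25.3° − cos25.3°·tan19.6°)]
  = 9.0 / [18.9·0.9041·(1.00·0.4274 − 0.9041·0.3561)]
  = 9.0 / 1.8015 = 4.996 m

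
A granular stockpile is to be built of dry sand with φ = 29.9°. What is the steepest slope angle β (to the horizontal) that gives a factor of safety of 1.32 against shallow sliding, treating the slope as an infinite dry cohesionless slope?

β = 23.5°

For an infinite dry cohesionless slope FS = tanφ/tanβ, so tanβ = tanφ / FS.
tanβ = tan29.9° / 1.32 = 0.5750 / 1.32 = 0.4356
β = arctan(0.4356) = 23.54°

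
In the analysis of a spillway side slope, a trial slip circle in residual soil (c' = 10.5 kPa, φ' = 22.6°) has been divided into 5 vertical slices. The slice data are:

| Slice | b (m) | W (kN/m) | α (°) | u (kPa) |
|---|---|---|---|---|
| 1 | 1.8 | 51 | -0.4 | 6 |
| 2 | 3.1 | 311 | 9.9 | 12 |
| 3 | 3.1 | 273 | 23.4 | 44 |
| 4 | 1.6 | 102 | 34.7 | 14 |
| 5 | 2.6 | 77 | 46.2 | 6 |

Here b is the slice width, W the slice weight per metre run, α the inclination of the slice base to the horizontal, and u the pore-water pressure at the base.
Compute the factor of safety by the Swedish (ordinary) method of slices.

FS = 1.29

Ordinary method of slices: FS = Σ[c'·Δl_i + (W_i cosα_i − u_i·Δl_i)·tanφ'] / Σ W_i sinα_i, with Δl_i = b_i / cosα_i.
Slice 1: Δl = 1.8/cos(-0.4°) = 1.800 m; N'_1 = 51·cos(-0.4°) − 6·1.800 = 40.2; c'Δl = 18.90; W sinα = -0.4
Slice 2: Δl = 3.1/cos9.9° = 3.147 m; N'_2 = 311·cos9.9° − 12·3.147 = 268.6; c'Δl = 33.04; W sinα = 53.5
Slice 3: Δl = 3.1/cos23.4° = 3.378 m; N'_3 = 273·cos23.4° − 44·3.378 = 101.9; c'Δl = 35.47; W sinα = 108.4
Slice 4: Δl = 1.6/cos34.7° = 1.946 m; N'_4 = 102·cos34.7° − 14·1.946 = 56.6; c'Δl = 20.43; W sinα = 58.1
Slice 5: Δl = 2.6/cos46.2° = 3.756 m; N'_5 = 77·cos46.2° − 6·3.756 = 30.8; c'Δl = 39.44; W sinα = 55.6
Σc'Δl = 147.3 kN/m; ΣN' = 498.1 kN/m; ΣW sinα = 275.2 kN/m
Resisting = 147.3 + 498.1·tan22.6° = 147.3 + 207.3 = 354.6 kN/m
FS = 354.6 / 275.2 = 1.289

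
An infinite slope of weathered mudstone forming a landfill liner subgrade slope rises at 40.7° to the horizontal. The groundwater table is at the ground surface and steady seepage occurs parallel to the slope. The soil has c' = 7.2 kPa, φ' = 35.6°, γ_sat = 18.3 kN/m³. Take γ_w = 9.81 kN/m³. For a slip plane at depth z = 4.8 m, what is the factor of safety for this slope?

FS = 0.55

With seepage parallel to the slope and the water table at the surface, the effective normal stress on the slip plane uses the buoyant unit weight γ' = γ_sat − γ_w while the driving shear stress uses γ_sat:
FS = [c' + γ' z cos²β tanφ'] / [γ_sat z sinβ cosβ]
γ' = 18.3 − 9.81 = 8.49 kN/m³
Numerator = 7.2 + 8.49·4.8·cos²40.7°·tan35.6° = 7.2 + 8.49·4.8·0.5748·0.7159 = 23.969 kPa
Denominator = 18.3·4.8·sin40.7°·cos40.7° = 18.3·4.8·0.6521·0.7581 = 43.426 kPa
FS = 23.969 / 43.426 = 0.552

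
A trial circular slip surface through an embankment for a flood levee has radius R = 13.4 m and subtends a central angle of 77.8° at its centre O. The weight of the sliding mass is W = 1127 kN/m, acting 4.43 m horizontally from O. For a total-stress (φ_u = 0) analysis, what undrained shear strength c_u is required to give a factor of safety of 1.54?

FS = c_u·L_a·R / (W·d), so c_u = FS·W·d / (L_a·R).
Arc length L_a = R·θ = 13.4·(77.8°·π/180) = 13.4·1.3579 = 18.20 m
c_u = 1.54·1127·4.43 / (18.20·13.4) = 7688.6 / 243.82 = 31.53 kPa

c_u = 31.5 kPa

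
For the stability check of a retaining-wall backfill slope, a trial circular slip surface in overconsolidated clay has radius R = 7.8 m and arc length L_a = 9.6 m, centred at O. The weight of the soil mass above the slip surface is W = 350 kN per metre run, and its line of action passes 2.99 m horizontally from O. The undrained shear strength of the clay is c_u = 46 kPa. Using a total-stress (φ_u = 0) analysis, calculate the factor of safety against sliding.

Taking moments about the centre O, the resisting moment is provided by the undrained shear strength acting along the arc:
M_R = c_u·L_a·R = 46·9.60·7.8 = 3444.5 kN·m/m
M_D = W·d = 350·2.99 = 1046.5 kN·m/m
FS = M_R / M_D = 3444.5 / 1046.5 = 3.291

FS = 3.29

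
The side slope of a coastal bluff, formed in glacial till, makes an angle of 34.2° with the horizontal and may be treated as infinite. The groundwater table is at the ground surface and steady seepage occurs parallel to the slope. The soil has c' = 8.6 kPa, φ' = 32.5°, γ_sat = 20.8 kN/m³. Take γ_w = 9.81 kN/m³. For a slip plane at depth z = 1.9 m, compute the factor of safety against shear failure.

FS = 0.96

With seepage parallel to the slope and the water table at the surface, the effective normal stress on the slip plane uses the buoyant unit weight γ' = γ_sat − γ_w while the driving shear stress uses γ_sat:
FS = [c' + γ' z cos²β tanφ'] / [γ_sat z sinβ cosβ]
γ' = 20.8 − 9.81 = 10.99 kN/m³
Numerator = 8.6 + 10.99·1.9·cos²34.2°·tan32.5° = 8.6 + 10.99·1.9·0.6841·0.6371 = 17.700 kPa
Denominator = 20.8·1.9·sin34.2°·cos34.2° = 20.8·1.9·0.5621·0.8271 = 18.372 kPa
FS = 17.700 / 18.372 = 0.963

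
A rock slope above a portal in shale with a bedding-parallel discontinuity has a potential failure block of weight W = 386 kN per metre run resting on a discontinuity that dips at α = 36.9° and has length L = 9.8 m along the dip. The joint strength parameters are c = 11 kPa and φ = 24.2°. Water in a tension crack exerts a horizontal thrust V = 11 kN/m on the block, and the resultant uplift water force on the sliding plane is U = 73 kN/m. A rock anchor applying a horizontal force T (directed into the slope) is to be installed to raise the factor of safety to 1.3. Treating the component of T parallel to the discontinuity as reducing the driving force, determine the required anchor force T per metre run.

T = 78 kN/m

Resolving forces along and normal to the sliding plane, with the horizontal anchor force T adding T·sinα to the effective normal force and T·cosα acting up the plane against the driving force:
FS = [cL + (W cosα − U − V sinα + T sinα) tanφ] / [W sinα + V cosα − T cosα]
Without the anchor: N' = 229.1 kN/m, driving T_d = 240.6 kN/m, resisting R = 11·9.8 + 229.1·tan24.2° = 210.7 kN/m, FS = 0.88.
Setting FS = 1.3 and solving for T:
1.3·(240.6 − T cos36.9°) = 210.7 + T sin36.9°·tan24.2°
T·(sin36.9°·tan24.2° + 1.3·cos36.9°) = 1.3·240.6 − 210.7
T·(0.6004·0.4494 + 1.3·0.7997) = 312.7 − 210.7 = 102.0
T·1.3094 = 102.0
T = 77.9 kN/m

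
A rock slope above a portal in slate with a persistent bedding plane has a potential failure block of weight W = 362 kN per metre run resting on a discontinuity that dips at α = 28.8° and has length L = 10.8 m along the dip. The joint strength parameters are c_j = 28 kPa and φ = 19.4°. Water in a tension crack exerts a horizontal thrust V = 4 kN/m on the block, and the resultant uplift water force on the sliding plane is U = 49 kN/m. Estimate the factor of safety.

Resolving the block weight along and normal to the plane and applying the Mohr–Coulomb strength on the joint:
N' = W cosα − U − V sinα = 362·cos28.8° − 49 − 4·sin28.8° = 266.3 kN/m
Driving force T = W sinα + V cosα = 362·sin28.8° + 4·cos28.8° = 177.9 kN/m
Resisting force R = c_j·L + N'·tanφ = 28·10.8 + 266.3·tan19.4° = 302.4 + 93.8 = 396.2 kN/m
FS = R / T = 396.2 / 177.9 = 2.227

FS = 2.23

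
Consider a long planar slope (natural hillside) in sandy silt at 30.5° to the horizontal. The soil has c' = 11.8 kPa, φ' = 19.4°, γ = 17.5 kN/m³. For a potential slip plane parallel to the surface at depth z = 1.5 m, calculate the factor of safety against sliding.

For an infinite slope with a slip plane parallel to the surface (no pore pressure): FS = [c' + γz cos²β tanφ'] / [γz sinβ cosβ].
γz = 17.5·1.5 = 26.25 kN/m²
Numerator = 11.8 + 26.25·cos²30.5°·tan19.4° = 11.8 + 26.25·0.7424·0.3522 = 18.663 kPa
Denominator = 26.25·sin30.5°·cos30.5° = 26.25·0.5075·0.8616 = 11.479 kPa
FS = 18.663 / 11.479 = 1.626

FS = 1.63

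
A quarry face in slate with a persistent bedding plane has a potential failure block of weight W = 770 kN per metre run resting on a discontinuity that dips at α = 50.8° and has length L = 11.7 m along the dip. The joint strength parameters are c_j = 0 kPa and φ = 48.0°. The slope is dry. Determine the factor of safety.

Resolving the block weight along and normal to the plane and applying the Mohr–Coulomb strength on the joint:
N' = W cosα = 770·cos50.8° = 486.7 kN/m
Driving force T = W sinα = 770·sin50.8° = 596.7 kN/m
Resisting force R = c_j·L + N'·tanφ = 0·11.7 + 486.7·tan48.0° = 0.0 + 540.5 = 540.5 kN/m
FS = R / T = 540.5 / 596.7 = 0.906

FS = 0.91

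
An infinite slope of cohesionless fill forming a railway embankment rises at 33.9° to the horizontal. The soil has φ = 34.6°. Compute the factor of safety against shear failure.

FS = 1.03

For a dry cohesionless infinite slope the factor of safety is FS = tanφ / tanβ.
FS = tan34.6° / tan33.9° = 0.6899 / 0.6720 = 1.027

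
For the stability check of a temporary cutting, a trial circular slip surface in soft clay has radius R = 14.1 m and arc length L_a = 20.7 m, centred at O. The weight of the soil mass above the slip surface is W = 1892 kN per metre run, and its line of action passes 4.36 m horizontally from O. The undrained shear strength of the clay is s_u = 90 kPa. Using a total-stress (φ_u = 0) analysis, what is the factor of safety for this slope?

Taking moments about the centre O, the resisting moment is provided by the undrained shear strength acting along the arc:
M_R = s_u·L_a·R = 90·20.70·14.1 = 26268.3 kN·m/m
M_D = W·d = 1892·4.36 = 8249.1 kN·m/m
FS = M_R / M_D = 26268.3 / 8249.1 = 3.184

FS = 3.18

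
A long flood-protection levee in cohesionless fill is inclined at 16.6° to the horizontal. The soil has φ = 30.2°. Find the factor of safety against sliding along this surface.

For a dry cohesionless infinite slope the factor of safety is FS = tanφ / tanβ.
FS = tan30.2° / tan16.6° = 0.5820 / 0.2981 = 1.952

FS = 1.95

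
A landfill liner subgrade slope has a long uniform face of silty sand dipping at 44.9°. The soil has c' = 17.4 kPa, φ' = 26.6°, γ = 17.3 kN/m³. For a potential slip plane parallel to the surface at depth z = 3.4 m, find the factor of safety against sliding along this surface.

FS = 1.09

For an infinite slope with a slip plane parallel to the surface (no pore pressure): FS = [c' + γz cos²β tanφ'] / [γz sinβ cosβ].
γz = 17.3·3.4 = 58.82 kN/m²
Numerator = 17.4 + 58.82·cos²44.9°·tan26.6° = 17.4 + 58.82·0.5017·0.5008 = 32.179 kPa
Denominator = 58.82·sin44.9°·cos44.9° = 58.82·0.7059·0.7083 = 29.410 kPa
FS = 32.179 / 29.410 = 1.094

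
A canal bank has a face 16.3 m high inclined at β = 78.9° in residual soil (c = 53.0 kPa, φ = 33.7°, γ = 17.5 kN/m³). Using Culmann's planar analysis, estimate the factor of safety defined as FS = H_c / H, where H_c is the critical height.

FS = 2.05

H_c = (4c/γ) · sinβ cosφ / [1 − cos(β − φ)]
    = (4·53.0/17.5) · sin78.9°·cos33.7° / [1 − cos45.2°]
    = 12.114 · 0.8164 / 0.2954 = 33.48 m
FS = H_c / H = 33.48 / 16.3 = 2.054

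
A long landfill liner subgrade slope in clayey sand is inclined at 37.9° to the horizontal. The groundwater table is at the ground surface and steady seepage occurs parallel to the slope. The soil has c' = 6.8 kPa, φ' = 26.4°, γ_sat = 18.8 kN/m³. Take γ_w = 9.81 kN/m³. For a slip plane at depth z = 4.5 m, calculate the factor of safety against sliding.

FS = 0.47

With seepage parallel to the slope and the water table at the surface, the effective normal stress on the slip plane uses the buoyant unit weight γ' = γ_sat − γ_w while the driving shear stress uses γ_sat:
FS = [c' + γ' z cos²β tanφ'] / [γ_sat z sinβ cosβ]
γ' = 18.8 − 9.81 = 8.99 kN/m³
Numerator = 6.8 + 8.99·4.5·cos²37.9°·tan26.4° = 6.8 + 8.99·4.5·0.6227·0.4964 = 19.304 kPa
Denominator = 18.8·4.5·sin37.9°·cos37.9° = 18.8·4.5·0.6143·0.7891 = 41.008 kPa
FS = 19.304 / 41.008 = 0.471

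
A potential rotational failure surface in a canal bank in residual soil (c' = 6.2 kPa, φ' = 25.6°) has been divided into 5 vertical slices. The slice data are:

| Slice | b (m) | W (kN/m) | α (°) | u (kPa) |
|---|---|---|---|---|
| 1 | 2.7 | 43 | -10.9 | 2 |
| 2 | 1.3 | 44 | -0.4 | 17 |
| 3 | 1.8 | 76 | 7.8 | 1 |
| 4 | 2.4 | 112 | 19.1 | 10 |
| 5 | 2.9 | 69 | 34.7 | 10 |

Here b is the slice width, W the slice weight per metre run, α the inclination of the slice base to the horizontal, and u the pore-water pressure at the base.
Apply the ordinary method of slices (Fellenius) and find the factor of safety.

FS = 2.39

Ordinary method of slices: FS = Σ[c'·Δl_i + (W_i cosα_i − u_i·Δl_i)·tanφ'] / Σ W_i sinα_i, with Δl_i = b_i / cosα_i.
Slice 1: Δl = 2.7/cos(-10.9°) = 2.750 m; N'_1 = 43·cos(-10.9°) − 2·2.750 = 36.7; c'Δl = 17.05; W sinα = -8.1
Slice 2: Δl = 1.3/cos(-0.4°) = 1.300 m; N'_2 = 44·cos(-0.4°) − 17·1.300 = 21.9; c'Δl = 8.06; W sinα = -0.3
Slice 3: Δl = 1.8/cos7.8° = 1.817 m; N'_3 = 76·cos7.8° − 1·1.817 = 73.5; c'Δl = 11.26; W sinα = 10.3
Slice 4: Δl = 2.4/cos19.1° = 2.540 m; N'_4 = 112·cos19.1° − 10·2.540 = 80.4; c'Δl = 15.75; W sinα = 36.6
Slice 5: Δl = 2.9/cos34.7° = 3.527 m; N'_5 = 69·cos34.7° − 10·3.527 = 21.5; c'Δl = 21.87; W sinα = 39.3
Σc'Δl = 74.0 kN/m; ΣN' = 234.0 kN/m; ΣW sinα = 77.8 kN/m
Resisting = 74.0 + 234.0·tan25.6° = 74.0 + 112.1 = 186.1 kN/m
FS = 186.1 / 77.8 = 2.392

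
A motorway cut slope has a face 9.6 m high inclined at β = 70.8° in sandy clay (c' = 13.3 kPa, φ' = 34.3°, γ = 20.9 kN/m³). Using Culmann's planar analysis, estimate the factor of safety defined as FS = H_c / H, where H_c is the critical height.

FS = 1.05

H_c = (4c'/γ) · sinβ cosφ' / [1 − cos(β − φ')]
    = (4·13.3/20.9) · sin70.8°·cos34.3° / [1 − cos36.5°]
    = 2.545 · 0.7801 / 0.1961 = 10.12 m
FS = H_c / H = 10.12 / 9.6 = 1.055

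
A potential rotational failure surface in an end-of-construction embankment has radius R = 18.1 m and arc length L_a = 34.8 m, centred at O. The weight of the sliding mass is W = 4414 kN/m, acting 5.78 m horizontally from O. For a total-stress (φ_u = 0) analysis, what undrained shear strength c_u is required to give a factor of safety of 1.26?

c_u = 51.0 kPa

FS = c_u·L_a·R / (W·d), so c_u = FS·W·d / (L_a·R).
c_u = 1.26·4414·5.78 / (34.80·18.1) = 32146.3 / 629.88 = 51.04 kPa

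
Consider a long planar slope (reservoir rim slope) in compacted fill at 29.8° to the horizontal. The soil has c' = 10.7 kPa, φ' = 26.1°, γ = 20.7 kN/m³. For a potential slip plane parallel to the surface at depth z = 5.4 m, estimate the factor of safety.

FS = 1.08

For an infinite slope with a slip plane parallel to the surface (no pore pressure): FS = [c' + γz cos²β tanφ'] / [γz sinβ cosβ].
γz = 20.7·5.4 = 111.78 kN/m²
Numerator = 10.7 + 111.78·cos²29.8°·tan26.1° = 10.7 + 111.78·0.7530·0.4899 = 51.936 kPa
Denominator = 111.78·sin29.8°·cos29.8° = 111.78·0.4970·0.8678 = 48.206 kPa
FS = 51.936 / 48.206 = 1.077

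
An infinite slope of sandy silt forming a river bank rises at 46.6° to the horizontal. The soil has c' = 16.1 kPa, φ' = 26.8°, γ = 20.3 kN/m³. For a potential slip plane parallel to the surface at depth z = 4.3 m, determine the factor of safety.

For an infinite slope with a slip plane parallel to the surface (no pore pressure): FS = [c' + γz cos²β tanφ'] / [γz sinβ cosβ].
γz = 20.3·4.3 = 87.29 kN/m²
Numerator = 16.1 + 87.29·cos²46.6°·tan26.8° = 16.1 + 87.29·0.4721·0.5051 = 36.916 kPa
Denominator = 87.29·sin46.6°·cos46.6° = 87.29·0.7266·0.6871 = 43.577 kPa
FS = 36.916 / 43.577 = 0.847

FS = 0.85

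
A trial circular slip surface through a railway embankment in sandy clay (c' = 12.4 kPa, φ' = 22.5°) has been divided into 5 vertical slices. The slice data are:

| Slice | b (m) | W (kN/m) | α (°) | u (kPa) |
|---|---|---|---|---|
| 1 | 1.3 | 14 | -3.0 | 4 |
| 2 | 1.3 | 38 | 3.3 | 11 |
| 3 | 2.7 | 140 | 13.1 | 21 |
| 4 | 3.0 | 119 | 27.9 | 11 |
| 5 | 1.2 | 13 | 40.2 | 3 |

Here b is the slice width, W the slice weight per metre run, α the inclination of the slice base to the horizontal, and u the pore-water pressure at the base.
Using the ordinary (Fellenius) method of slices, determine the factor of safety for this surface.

Ordinary method of slices: FS = Σ[c'·Δl_i + (W_i cosα_i − u_i·Δl_i)·tanφ'] / Σ W_i sinα_i, with Δl_i = b_i / cosα_i.
Slice 1: Δl = 1.3/cos(-3.0°) = 1.302 m; N'_1 = 14·cos(-3.0°) − 4·1.302 = 8.8; c'Δl = 16.14; W sinα = -0.7
Slice 2: Δl = 1.3/cos3.3° = 1.302 m; N'_2 = 38·cos3.3° − 11·1.302 = 23.6; c'Δl = 16.15; W sinα = 2.2
Slice 3: Δl = 2.7/cos13.1° = 2.772 m; N'_3 = 140·cos13.1° − 21·2.772 = 78.1; c'Δl = 34.37; W sinα = 31.7
Slice 4: Δl = 3.0/cos27.9° = 3.395 m; N'_4 = 119·cos27.9° − 11·3.395 = 67.8; c'Δl = 42.09; W sinα = 55.7
Slice 5: Δl = 1.2/cos40.2° = 1.571 m; N'_5 = 13·cos40.2° − 3·1.571 = 5.2; c'Δl = 19.48; W sinα = 8.4
Σc'Δl = 128.2 kN/m; ΣN' = 183.6 kN/m; ΣW sinα = 97.3 kN/m
Resisting = 128.2 + 183.6·tan22.5° = 128.2 + 76.0 = 204.3 kN/m
FS = 204.3 / 97.3 = 2.100

FS = 2.10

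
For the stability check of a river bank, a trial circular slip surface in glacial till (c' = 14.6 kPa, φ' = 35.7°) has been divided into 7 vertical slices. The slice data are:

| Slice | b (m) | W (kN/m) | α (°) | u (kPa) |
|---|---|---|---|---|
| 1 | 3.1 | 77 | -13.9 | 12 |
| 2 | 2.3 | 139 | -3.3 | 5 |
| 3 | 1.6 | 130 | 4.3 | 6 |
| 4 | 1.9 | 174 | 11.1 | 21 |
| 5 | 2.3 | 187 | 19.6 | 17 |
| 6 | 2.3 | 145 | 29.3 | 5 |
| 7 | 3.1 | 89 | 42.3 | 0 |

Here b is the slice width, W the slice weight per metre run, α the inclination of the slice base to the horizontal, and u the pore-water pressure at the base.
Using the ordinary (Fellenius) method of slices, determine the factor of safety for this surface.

Ordinary method of slices: FS = Σ[c'·Δl_i + (W_i cosα_i − u_i·Δl_i)·tanφ'] / Σ W_i sinα_i, with Δl_i = b_i / cosα_i.
Slice 1: Δl = 3.1/cos(-13.9°) = 3.194 m; N'_1 = 77·cos(-13.9°) − 12·3.194 = 36.4; c'Δl = 46.63; W sinα = -18.5
Slice 2: Δl = 2.3/cos(-3.3°) = 2.304 m; N'_2 = 139·cos(-3.3°) − 5·2.304 = 127.3; c'Δl = 33.64; W sinα = -8.0
Slice 3: Δl = 1.6/cos4.3° = 1.605 m; N'_3 = 130·cos4.3° − 6·1.605 = 120.0; c'Δl = 23.43; W sinα = 9.7
Slice 4: Δl = 1.9/cos11.1° = 1.936 m; N'_4 = 174·cos11.1° − 21·1.936 = 130.1; c'Δl = 28.27; W sinα = 33.5
Slice 5: Δl = 2.3/cos19.6° = 2.441 m; N'_5 = 187·cos19.6° − 17·2.441 = 134.7; c'Δl = 35.65; W sinα = 62.7
Slice 6: Δl = 2.3/cos29.3° = 2.637 m; N'_6 = 145·cos29.3° − 5·2.637 = 113.3; c'Δl = 38.51; W sinα = 71.0
Slice 7: Δl = 3.1/cos42.3° = 4.191 m; N'_7 = 89·cos42.3° − 0·4.191 = 65.8; c'Δl = 61.19; W sinα = 59.9
Σc'Δl = 267.3 kN/m; ΣN' = 727.5 kN/m; ΣW sinα = 210.3 kN/m
Resisting = 267.3 + 727.5·tan35.7° = 267.3 + 522.8 = 790.1 kN/m
FS = 790.1 / 210.3 = 3.756

FS = 3.76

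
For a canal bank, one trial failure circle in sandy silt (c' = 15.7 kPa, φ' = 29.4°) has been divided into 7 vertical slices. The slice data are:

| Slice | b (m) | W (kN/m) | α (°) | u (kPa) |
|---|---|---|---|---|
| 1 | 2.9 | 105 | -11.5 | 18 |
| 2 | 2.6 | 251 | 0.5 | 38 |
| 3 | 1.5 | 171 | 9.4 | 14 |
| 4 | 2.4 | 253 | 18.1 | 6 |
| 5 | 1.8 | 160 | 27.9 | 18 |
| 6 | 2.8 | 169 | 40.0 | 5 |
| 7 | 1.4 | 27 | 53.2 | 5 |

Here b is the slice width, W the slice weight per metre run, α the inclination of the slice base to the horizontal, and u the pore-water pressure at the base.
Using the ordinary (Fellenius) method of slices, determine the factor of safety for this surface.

FS = 2.47

Ordinary method of slices: FS = Σ[c'·Δl_i + (W_i cosα_i − u_i·Δl_i)·tanφ'] / Σ W_i sinα_i, with Δl_i = b_i / cosα_i.
Slice 1: Δl = 2.9/cos(-11.5°) = 2.959 m; N'_1 = 105·cos(-11.5°) − 18·2.959 = 49.6; c'Δl = 46.46; W sinα = -20.9
Slice 2: Δl = 2.6/cos0.5° = 2.600 m; N'_2 = 251·cos0.5° − 38·2.600 = 152.2; c'Δl = 40.82; W sinα = 2.2
Slice 3: Δl = 1.5/cos9.4° = 1.520 m; N'_3 = 171·cos9.4° − 14·1.520 = 147.4; c'Δl = 23.87; W sinα = 27.9
Slice 4: Δl = 2.4/cos18.1° = 2.525 m; N'_4 = 253·cos18.1° − 6·2.525 = 225.3; c'Δl = 39.64; W sinα = 78.6
Slice 5: Δl = 1.8/cos27.9° = 2.037 m; N'_5 = 160·cos27.9° − 18·2.037 = 104.7; c'Δl = 31.98; W sinα = 74.9
Slice 6: Δl = 2.8/cos40.0° = 3.655 m; N'_6 = 169·cos40.0° − 5·3.655 = 111.2; c'Δl = 57.39; W sinα = 108.6
Slice 7: Δl = 1.4/cos53.2° = 2.337 m; N'_7 = 27·cos53.2° − 5·2.337 = 4.5; c'Δl = 36.69; W sinα = 21.6
Σc'Δl = 276.9 kN/m; ΣN' = 795.0 kN/m; ΣW sinα = 292.9 kN/m
Resisting = 276.9 + 795.0·tan29.4° = 276.9 + 447.9 = 724.8 kN/m
FS = 724.8 / 292.9 = 2.474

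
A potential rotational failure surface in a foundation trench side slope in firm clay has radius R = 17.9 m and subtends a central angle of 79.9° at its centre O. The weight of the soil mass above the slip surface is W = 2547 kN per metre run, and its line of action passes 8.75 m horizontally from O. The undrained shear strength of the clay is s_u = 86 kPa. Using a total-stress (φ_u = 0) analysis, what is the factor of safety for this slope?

FS = 1.72

Taking moments about the centre O, the resisting moment is provided by the undrained shear strength acting along the arc:
Arc length L_a = R·θ = 17.9·(79.9°·π/180) = 17.9·1.3945 = 24.96 m
M_R = s_u·L_a·R = 86·24.96·17.9 = 38426.3 kN·m/m
M_D = W·d = 2547·8.75 = 22286.2 kN·m/m
FS = M_R / M_D = 38426.3 / 22286.2 = 1.724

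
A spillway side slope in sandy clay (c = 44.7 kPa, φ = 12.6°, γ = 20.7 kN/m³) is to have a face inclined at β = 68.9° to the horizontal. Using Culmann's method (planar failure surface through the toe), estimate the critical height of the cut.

H_c = 17.67 m

Culmann's analysis gives the critical failure plane at α_cr = (β + φ)/2 = (68.9 + 12.6)/2 = 40.8°, and the critical height
H_c = (4c/γ) · sinβ cosφ / [1 − cos(β − φ)]
    = (4·44.7/20.7) · sin68.9°·cos12.6° / [1 − cos(56.3°)]
    = 8.638 · 0.9330·0.9759 / [1 − 0.5548]
    = 8.638 · 0.9105 / 0.4452
    = 17.67 m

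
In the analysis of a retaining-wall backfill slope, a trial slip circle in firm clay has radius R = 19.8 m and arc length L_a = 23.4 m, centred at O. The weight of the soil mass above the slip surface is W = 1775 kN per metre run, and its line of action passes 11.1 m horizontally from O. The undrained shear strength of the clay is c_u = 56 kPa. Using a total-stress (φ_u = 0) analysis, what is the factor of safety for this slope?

Taking moments about the centre O, the resisting moment is provided by the undrained shear strength acting along the arc:
M_R = c_u·L_a·R = 56·23.40·19.8 = 25945.9 kN·m/m
M_D = W·d = 1775·11.1 = 19702.5 kN·m/m
FS = M_R / M_D = 25945.9 / 19702.5 = 1.317

FS = 1.32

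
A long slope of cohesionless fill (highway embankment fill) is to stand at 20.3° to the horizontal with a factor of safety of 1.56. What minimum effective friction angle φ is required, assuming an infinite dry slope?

FS = tanφ/tanβ ⇒ tanφ = FS · tanβ = 1.56 · tan20.3° = 0.5771
φ = arctan(0.5771) = 29.99°

φ = 30.0°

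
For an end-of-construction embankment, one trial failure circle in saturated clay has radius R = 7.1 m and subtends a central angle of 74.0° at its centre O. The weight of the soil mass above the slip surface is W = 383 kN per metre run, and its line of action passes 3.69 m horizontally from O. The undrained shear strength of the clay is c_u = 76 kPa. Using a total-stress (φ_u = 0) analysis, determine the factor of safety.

Taking moments about the centre O, the resisting moment is provided by the undrained shear strength acting along the arc:
Arc length L_a = R·θ = 7.1·(74.0°·π/180) = 7.1·1.2915 = 9.17 m
M_R = c_u·L_a·R = 76·9.17·7.1 = 4948.1 kN·m/m
M_D = W·d = 383·3.69 = 1413.3 kN·m/m
FS = M_R / M_D = 4948.1 / 1413.3 = 3.501

FS = 3.50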